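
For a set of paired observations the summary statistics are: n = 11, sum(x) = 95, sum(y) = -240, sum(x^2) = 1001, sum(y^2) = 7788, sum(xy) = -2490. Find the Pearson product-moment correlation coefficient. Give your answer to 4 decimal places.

-0.6148

Numerator: nΣxy − (Σx)(Σy) = 11·(-2490) − (95)(-240) = -4590
Denominator: √[(nΣx²−(Σx)²)(nΣy²−(Σy)²)]
  nΣx²−(Σx)² = 11·1001 − 9025 = 1986;  nΣy²−(Σy)² = 11·7788 − 57600 = 28068
  √(1986·28068) = √55743048 = 7466.1267
r = -4590 / 7466.1267 = -0.6148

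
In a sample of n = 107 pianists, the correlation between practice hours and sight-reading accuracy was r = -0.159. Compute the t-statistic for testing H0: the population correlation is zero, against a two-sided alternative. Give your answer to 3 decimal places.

-1.650

t = r·√(n−2) / √(1−r²) with r = -0.159, n = 107
  = -0.159·√105 / √(1 − 0.025281)
  = -0.159·10.246951 / 0.987279
  = -1.629265 / 0.987279 = -1.650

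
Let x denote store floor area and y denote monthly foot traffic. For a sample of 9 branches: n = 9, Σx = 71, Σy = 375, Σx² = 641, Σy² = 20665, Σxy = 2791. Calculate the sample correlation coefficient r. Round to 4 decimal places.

-0.2621

S_xy = nΣxy − ΣxΣy = 9·2791 − 71·375 = 25119 − 26625 = -1506
S_xx = nΣx² − (Σx)² = 9·641 − 71² = 5769 − 5041 = 728
S_yy = nΣy² − (Σy)² = 9·20665 − 375² = 185985 − 140625 = 45360
r = S_xy / √(S_xx·S_yy) = -1506 / √(728·45360) = -1506 / √33022080 = -1506 / 5746.4841 = -0.2621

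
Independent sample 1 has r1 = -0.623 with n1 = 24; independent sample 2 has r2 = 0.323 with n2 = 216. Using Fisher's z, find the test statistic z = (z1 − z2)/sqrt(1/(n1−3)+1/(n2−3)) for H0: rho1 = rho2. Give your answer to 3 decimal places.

-4.656

Fisher z-transforms: z1 = atanh(-0.623) = -0.729893, z2 = atanh(0.323) = 0.334993; difference d = -1.064886
Var(d) = 1/21 + 1/213 = 0.0476190 + 0.0046948 = 0.0523138
z = d/√Var(d) = -1.064886 / √0.0523138 = -1.064886 / 0.228722 = -4.656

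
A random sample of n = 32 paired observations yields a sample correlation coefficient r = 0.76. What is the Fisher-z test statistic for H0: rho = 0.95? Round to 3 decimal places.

-4.500

z_r = atanh(0.76) = 0.996215,  z_0 = atanh(0.95) = 1.831781
SE = 1/√(n−3) = 1/√29 = 0.185695
z = (z_r − z_0)/SE = (0.996215 − 1.831781) / 0.185695 = -0.835566 / 0.185695 = -4.500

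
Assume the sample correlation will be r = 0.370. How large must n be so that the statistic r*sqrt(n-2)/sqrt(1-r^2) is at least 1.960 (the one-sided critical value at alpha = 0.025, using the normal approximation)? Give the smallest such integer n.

27

r√(n−2)/√(1−r²) ≥ 1.960  ⇔  n−2 ≥ (1.960)²·(1−r²)/r²
(1−r²)/r² = (1−0.136900)/0.136900 = 6.3046
n ≥ 2 + 3.8416·6.3046 = 2 + 24.2198 = 26.2198
⌈26.2198⌉ = 27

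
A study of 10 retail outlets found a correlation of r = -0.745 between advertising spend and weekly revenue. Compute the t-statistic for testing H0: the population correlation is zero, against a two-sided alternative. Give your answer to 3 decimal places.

t = r·√(n−2) / √(1−r²) with r = -0.745, n = 10
  = -0.745·√8 / √(1 − 0.555025)
  = -0.745·2.828427 / 0.667064
  = -2.107178 / 0.667064 = -3.159

-3.159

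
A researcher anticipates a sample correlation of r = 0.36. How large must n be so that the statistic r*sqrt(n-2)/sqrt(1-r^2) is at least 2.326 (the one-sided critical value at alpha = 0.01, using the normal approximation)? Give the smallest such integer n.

39

Need r·√(n−2)/√(1−r²) ≥ 2.326
√(n−2) ≥ 2.326·√(1−0.1296) / 0.36 = 2.326·0.932952 / 0.36 = 6.0279
n−2 ≥ 36.3356  ⇒  n ≥ 38.3356
Smallest integer n = 39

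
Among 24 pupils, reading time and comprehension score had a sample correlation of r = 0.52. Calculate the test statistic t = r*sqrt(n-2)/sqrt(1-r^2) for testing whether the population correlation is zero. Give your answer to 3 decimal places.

t = r·√(n−2) / √(1−r²) with r = 0.52, n = 24
  = 0.52·√22 / √(1 − 0.2704)
  = 0.52·4.690416 / 0.854166
  = 2.439016 / 0.854166 = 2.855

2.855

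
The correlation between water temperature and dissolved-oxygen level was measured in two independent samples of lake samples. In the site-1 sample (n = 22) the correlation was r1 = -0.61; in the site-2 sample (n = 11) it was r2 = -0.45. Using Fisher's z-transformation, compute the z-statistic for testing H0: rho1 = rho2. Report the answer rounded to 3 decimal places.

z1 = atanh(-0.61) = -0.708921,  z2 = atanh(-0.45) = -0.484700
SE = √(1/(n1−3) + 1/(n2−3)) = √(1/19 + 1/8) = √(0.0526316 + 0.1250000) = √0.1776316 = 0.421464
z = (z1 − z2)/SE = (-0.708921 − (-0.484700)) / 0.421464 = -0.224221 / 0.421464 = -0.532

-0.532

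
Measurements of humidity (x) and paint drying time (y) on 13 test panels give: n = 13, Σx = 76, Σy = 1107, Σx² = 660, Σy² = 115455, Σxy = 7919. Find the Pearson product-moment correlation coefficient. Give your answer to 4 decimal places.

Numerator: nΣxy − (Σx)(Σy) = 13·7919 − (76)(1107) = 18815
Denominator: √[(nΣx²−(Σx)²)(nΣy²−(Σy)²)]
  nΣx²−(Σx)² = 13·660 − 5776 = 2804;  nΣy²−(Σy)² = 13·115455 − 1225449 = 275466
  √(2804·275466) = √772406664 = 27792.2051
r = 18815 / 27792.2051 = 0.6770

0.6770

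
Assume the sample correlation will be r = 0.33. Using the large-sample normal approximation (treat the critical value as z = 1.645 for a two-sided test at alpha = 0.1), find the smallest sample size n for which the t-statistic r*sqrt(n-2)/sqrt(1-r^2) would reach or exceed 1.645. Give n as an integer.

25

Need r·√(n−2)/√(1−r²) ≥ 1.645
√(n−2) ≥ 1.645·√(1−0.1089) / 0.33 = 1.645·0.943981 / 0.33 = 4.7056
n−2 ≥ 22.1427  ⇒  n ≥ 24.1427
Smallest integer n = 25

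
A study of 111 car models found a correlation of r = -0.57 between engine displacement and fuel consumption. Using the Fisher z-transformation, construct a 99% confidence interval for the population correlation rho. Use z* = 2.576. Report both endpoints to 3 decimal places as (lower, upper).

z_r = atanh(-0.57) = -0.647523;  SE = 1/√(n−3) = 1/√108 = 0.096225
z-limits: -0.647523 ± 2.576·0.096225 = -0.647523 ± 0.247876 = [-0.895399, -0.399647]
ρ-limits: (tanh -0.895399, tanh -0.399647) = (-0.714, -0.380)

(-0.714, -0.380)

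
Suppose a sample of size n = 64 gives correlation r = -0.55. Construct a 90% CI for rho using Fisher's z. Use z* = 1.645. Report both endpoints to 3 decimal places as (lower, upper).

z_r = atanh(-0.55) = -0.618381;  SE = 1/√(n−3) = 1/√61 = 0.128037
z-limits: -0.618381 ± 1.645·0.128037 = -0.618381 ± 0.210621 = [-0.829002, -0.407760]
ρ-limits: (tanh -0.829002, tanh -0.407760) = (-0.680, -0.387)

(-0.680, -0.387)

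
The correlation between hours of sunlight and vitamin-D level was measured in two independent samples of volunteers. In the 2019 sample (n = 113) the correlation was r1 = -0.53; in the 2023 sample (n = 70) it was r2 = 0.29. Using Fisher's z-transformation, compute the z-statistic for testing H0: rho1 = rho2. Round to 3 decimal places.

z1 = atanh(-0.53) = -0.590145,  z2 = atanh(0.29) = 0.298566
SE = √(1/(n1−3) + 1/(n2−3)) = √(1/110 + 1/67) = √(0.0090909 + 0.0149254) = √0.0240163 = 0.154972
z = (z1 − z2)/SE = (-0.590145 − 0.298566) / 0.154972 = -0.888711 / 0.154972 = -5.735

-5.735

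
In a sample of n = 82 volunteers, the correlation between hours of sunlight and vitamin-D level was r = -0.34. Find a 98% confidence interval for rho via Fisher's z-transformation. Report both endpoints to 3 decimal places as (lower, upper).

z_r = atanh(-0.34) = -0.354093;  SE = 1/√(n−3) = 1/√79 = 0.112509
z-limits: -0.354093 ± 2.326·0.112509 = -0.354093 ± 0.261696 = [-0.615789, -0.092397]
ρ-limits: (tanh -0.615789, tanh -0.092397) = (-0.548, -0.092)

(-0.548, -0.092)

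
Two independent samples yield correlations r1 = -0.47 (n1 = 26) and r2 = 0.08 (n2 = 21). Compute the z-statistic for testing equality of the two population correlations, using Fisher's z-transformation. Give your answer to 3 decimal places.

-1.876

Fisher z-transforms: z1 = atanh(-0.47) = -0.510070, z2 = atanh(0.08) = 0.080171; difference d = -0.590241
Var(d) = 1/23 + 1/18 = 0.0434783 + 0.0555556 = 0.0990339
z = d/√Var(d) = -0.590241 / √0.0990339 = -0.590241 / 0.314697 = -1.876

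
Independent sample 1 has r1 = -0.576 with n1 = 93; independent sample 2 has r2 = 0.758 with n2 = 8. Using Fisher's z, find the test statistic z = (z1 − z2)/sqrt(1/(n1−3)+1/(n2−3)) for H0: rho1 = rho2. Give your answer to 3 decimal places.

-3.587

Fisher z-transforms: z1 = atanh(-0.576) = -0.656456, z2 = atanh(0.758) = 0.991497; difference d = -1.647953
Var(d) = 1/90 + 1/5 = 0.0111111 + 0.2000000 = 0.2111111
z = d/√Var(d) = -1.647953 / √0.2111111 = -1.647953 / 0.459468 = -3.587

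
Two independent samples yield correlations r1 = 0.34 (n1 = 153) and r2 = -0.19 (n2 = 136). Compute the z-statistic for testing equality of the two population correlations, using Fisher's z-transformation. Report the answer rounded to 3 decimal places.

4.588

Fisher z-transforms: z1 = atanh(0.34) = 0.354093, z2 = atanh(-0.19) = -0.192337; difference d = 0.546430
Var(d) = 1/150 + 1/133 = 0.0066667 + 0.0075188 = 0.0141855
z = d/√Var(d) = 0.546430 / √0.0141855 = 0.546430 / 0.119103 = 4.588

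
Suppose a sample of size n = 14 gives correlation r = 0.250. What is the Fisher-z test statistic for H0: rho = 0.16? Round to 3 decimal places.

Fisher z: atanh(0.250) = 0.255413, atanh(0.16) = 0.161387
z = (z_r − z_0)·√(n−3) = (0.255413 − 0.161387)·√11 = 0.094026 · 3.316625 = 0.312

0.312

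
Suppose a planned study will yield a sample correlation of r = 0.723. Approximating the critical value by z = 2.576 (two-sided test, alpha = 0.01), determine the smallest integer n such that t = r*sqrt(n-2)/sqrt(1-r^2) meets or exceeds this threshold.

9

Need r·√(n−2)/√(1−r²) ≥ 2.576
√(n−2) ≥ 2.576·√(1−0.522729) / 0.723 = 2.576·0.690848 / 0.723 = 2.4614
n−2 ≥ 6.0585  ⇒  n ≥ 8.0585
Smallest integer n = 9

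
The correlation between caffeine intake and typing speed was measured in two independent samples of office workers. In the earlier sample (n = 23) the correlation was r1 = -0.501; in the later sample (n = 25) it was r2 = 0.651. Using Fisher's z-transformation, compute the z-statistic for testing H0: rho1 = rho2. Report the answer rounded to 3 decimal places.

-4.297

Fisher z-transforms: z1 = atanh(-0.501) = -0.550640, z2 = atanh(0.651) = 0.777032; difference d = -1.327672
Var(d) = 1/20 + 1/22 = 0.0500000 + 0.0454545 = 0.0954545
z = d/√Var(d) = -1.327672 / √0.0954545 = -1.327672 / 0.308957 = -4.297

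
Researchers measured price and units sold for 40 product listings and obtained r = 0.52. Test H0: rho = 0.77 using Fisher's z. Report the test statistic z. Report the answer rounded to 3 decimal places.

z_r = atanh(0.52) = 0.576340,  z_0 = atanh(0.77) = 1.020328
SE = 1/√(n−3) = 1/√37 = 0.164399
z = (z_r − z_0)/SE = (0.576340 − 1.020328) / 0.164399 = -0.443988 / 0.164399 = -2.701

-2.701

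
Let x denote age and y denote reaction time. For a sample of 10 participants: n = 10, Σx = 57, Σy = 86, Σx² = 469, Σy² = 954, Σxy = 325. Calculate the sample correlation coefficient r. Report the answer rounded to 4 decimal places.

S_xy = nΣxy − ΣxΣy = 10·325 − 57·86 = 3250 − 4902 = -1652
S_xx = nΣx² − (Σx)² = 10·469 − 57² = 4690 − 3249 = 1441
S_yy = nΣy² − (Σy)² = 10·954 − 86² = 9540 − 7396 = 2144
r = S_xy / √(S_xx·S_yy) = -1652 / √(1441·2144) = -1652 / √3089504 = -1652 / 1757.6985 = -0.9399

-0.9399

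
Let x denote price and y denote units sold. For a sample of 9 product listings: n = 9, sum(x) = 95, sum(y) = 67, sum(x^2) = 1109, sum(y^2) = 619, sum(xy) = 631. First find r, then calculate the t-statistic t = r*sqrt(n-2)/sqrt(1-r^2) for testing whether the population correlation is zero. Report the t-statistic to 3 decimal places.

-2.417

S_xy = nΣxy − ΣxΣy = 9·631 − 95·67 = 5679 − 6365 = -686
S_xx = nΣx² − (Σx)² = 9·1109 − 95² = 9981 − 9025 = 956
S_yy = nΣy² − (Σy)² = 9·619 − 67² = 5571 − 4489 = 1082
r = S_xy / √(S_xx·S_yy) = -686 / √(956·1082) = -686 / √1034392 = -686 / 1017.0506 = -0.6745
t = r·√(n−2)/√(1−r²) = -0.6745·√7 / √(1−0.454950) = -1.784559 / 0.738275 = -2.417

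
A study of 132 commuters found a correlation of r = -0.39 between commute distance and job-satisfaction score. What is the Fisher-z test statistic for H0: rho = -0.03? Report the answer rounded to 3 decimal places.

z_r = atanh(-0.39) = -0.411800,  z_0 = atanh(-0.03) = -0.030009
SE = 1/√(n−3) = 1/√129 = 0.088045
z = (z_r − z_0)/SE = (-0.411800 − (-0.030009)) / 0.088045 = -0.381791 / 0.088045 = -4.336

-4.336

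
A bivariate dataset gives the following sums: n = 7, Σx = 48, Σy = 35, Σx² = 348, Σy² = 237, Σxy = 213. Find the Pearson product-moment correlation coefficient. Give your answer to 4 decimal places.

Numerator: nΣxy − (Σx)(Σy) = 7·213 − (48)(35) = -189
Denominator: √[(nΣx²−(Σx)²)(nΣy²−(Σy)²)]
  nΣx²−(Σx)² = 7·348 − 2304 = 132;  nΣy²−(Σy)² = 7·237 − 1225 = 434
  √(132·434) = √57288 = 239.3491
r = -189 / 239.3491 = -0.7896

-0.7896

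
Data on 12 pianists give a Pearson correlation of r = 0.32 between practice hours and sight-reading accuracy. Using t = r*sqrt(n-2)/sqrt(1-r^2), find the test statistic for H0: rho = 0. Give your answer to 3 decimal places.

1.068

t = r·√(n−2) / √(1−r²) with r = 0.32, n = 12
  = 0.32·√10 / √(1 − 0.1024)
  = 0.32·3.162278 / 0.947418
  = 1.011929 / 0.947418 = 1.068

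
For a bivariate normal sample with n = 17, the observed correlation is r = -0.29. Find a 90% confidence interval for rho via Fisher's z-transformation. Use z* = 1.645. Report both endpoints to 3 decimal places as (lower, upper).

z_r = atanh(-0.29) = -0.298566;  SE = 1/√(n−3) = 1/√14 = 0.267261
z-limits: -0.298566 ± 1.645·0.267261 = -0.298566 ± 0.439644 = [-0.738210, 0.141078]
ρ-limits: (tanh -0.738210, tanh 0.141078) = (-0.628, 0.140)

(-0.628, 0.140)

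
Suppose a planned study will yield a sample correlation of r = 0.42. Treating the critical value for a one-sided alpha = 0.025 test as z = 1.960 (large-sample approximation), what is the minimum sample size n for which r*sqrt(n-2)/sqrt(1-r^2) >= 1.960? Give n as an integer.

r√(n−2)/√(1−r²) ≥ 1.960  ⇔  n−2 ≥ (1.960)²·(1−r²)/r²
(1−r²)/r² = (1−0.1764)/0.1764 = 4.6689
n ≥ 2 + 3.8416·4.6689 = 2 + 17.9360 = 19.9360
⌈19.9360⌉ = 20

20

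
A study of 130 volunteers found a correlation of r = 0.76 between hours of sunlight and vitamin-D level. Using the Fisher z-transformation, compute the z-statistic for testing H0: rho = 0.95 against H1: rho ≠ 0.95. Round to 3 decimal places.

z_r = atanh(0.76) = 0.996215,  z_0 = atanh(0.95) = 1.831781
SE = 1/√(n−3) = 1/√127 = 0.088736
z = (z_r − z_0)/SE = (0.996215 − 1.831781) / 0.088736 = -0.835566 / 0.088736 = -9.416

-9.416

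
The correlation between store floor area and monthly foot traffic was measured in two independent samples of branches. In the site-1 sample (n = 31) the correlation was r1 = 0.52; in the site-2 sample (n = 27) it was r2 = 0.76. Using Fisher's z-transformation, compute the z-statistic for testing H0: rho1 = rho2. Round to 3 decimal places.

z1 = atanh(0.52) = 0.576340,  z2 = atanh(0.76) = 0.996215
SE = √(1/(n1−3) + 1/(n2−3)) = √(1/28 + 1/24) = √(0.0357143 + 0.0416667) = √0.0773810 = 0.278174
z = (z1 − z2)/SE = (0.576340 − 0.996215) / 0.278174 = -0.419875 / 0.278174 = -1.509

-1.509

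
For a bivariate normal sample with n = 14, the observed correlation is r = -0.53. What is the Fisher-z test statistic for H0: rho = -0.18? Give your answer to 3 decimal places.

-1.354

z_r = atanh(-0.53) = -0.590145,  z_0 = atanh(-0.18) = -0.181983
SE = 1/√(n−3) = 1/√11 = 0.301511
z = (z_r − z_0)/SE = (-0.590145 − (-0.181983)) / 0.301511 = -0.408162 / 0.301511 = -1.354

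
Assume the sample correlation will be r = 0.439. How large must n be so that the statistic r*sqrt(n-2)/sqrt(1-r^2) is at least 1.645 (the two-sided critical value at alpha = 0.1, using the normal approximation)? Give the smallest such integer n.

14

r√(n−2)/√(1−r²) ≥ 1.645  ⇔  n−2 ≥ (1.645)²·(1−r²)/r²
(1−r²)/r² = (1−0.192721)/0.192721 = 4.1888
n ≥ 2 + 2.706025·4.1888 = 2 + 11.3350 = 13.3350
⌈13.3350⌉ = 14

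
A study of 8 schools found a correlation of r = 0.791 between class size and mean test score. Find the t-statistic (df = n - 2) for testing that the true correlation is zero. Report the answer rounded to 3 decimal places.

t = r·√(n−2) / √(1−r²) with r = 0.791, n = 8
  = 0.791·√6 / √(1 − 0.625681)
  = 0.791·2.449490 / 0.611816
  = 1.937547 / 0.611816 = 3.167

3.167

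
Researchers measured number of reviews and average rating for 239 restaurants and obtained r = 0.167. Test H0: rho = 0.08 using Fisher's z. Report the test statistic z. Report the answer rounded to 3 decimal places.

z_r = atanh(0.167) = 0.168579,  z_0 = atanh(0.08) = 0.080171
SE = 1/√(n−3) = 1/√236 = 0.065094
z = (z_r − z_0)/SE = (0.168579 − 0.080171) / 0.065094 = 0.088408 / 0.065094 = 1.358

1.358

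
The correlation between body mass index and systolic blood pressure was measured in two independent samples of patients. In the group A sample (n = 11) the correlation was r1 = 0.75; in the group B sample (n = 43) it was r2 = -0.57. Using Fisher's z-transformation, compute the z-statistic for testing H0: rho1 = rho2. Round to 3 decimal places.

4.184

Fisher z-transforms: z1 = atanh(0.75) = 0.972955, z2 = atanh(-0.57) = -0.647523; difference d = 1.620478
Var(d) = 1/8 + 1/40 = 0.1250000 + 0.0250000 = 0.1500000
z = d/√Var(d) = 1.620478 / √0.1500000 = 1.620478 / 0.387298 = 4.184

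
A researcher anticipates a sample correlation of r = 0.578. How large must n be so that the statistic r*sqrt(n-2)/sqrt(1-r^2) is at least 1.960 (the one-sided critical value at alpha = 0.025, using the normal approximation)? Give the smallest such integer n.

r√(n−2)/√(1−r²) ≥ 1.960  ⇔  n−2 ≥ (1.960)²·(1−r²)/r²
(1−r²)/r² = (1−0.334084)/0.334084 = 1.9933
n ≥ 2 + 3.8416·1.9933 = 2 + 7.6575 = 9.6575
⌈9.6575⌉ = 10

10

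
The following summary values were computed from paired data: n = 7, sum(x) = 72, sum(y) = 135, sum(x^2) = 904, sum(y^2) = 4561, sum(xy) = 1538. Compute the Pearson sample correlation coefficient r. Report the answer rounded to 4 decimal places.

0.2642

S_xy = nΣxy − ΣxΣy = 7·1538 − 72·135 = 10766 − 9720 = 1046
S_xx = nΣx² − (Σx)² = 7·904 − 72² = 6328 − 5184 = 1144
S_yy = nΣy² − (Σy)² = 7·4561 − 135² = 31927 − 18225 = 13702
r = S_xy / √(S_xx·S_yy) = 1046 / √(1144·13702) = 1046 / √15675088 = 1046 / 3959.1777 = 0.2642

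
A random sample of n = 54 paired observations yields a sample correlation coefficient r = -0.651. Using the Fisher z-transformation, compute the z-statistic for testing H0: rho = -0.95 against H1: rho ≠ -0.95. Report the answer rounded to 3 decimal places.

7.532

z_r = atanh(-0.651) = -0.777032,  z_0 = atanh(-0.95) = -1.831781
SE = 1/√(n−3) = 1/√51 = 0.140028
z = (z_r − z_0)/SE = (-0.777032 − (-1.831781)) / 0.140028 = 1.054749 / 0.140028 = 7.532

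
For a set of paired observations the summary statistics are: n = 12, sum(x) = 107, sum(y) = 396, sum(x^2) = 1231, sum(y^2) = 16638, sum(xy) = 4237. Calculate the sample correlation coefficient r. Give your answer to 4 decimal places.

S_xy = nΣxy − ΣxΣy = 12·4237 − 107·396 = 50844 − 42372 = 8472
S_xx = nΣx² − (Σx)² = 12·1231 − 107² = 14772 − 11449 = 3323
S_yy = nΣy² − (Σy)² = 12·16638 − 396² = 199656 − 156816 = 42840
r = S_xy / √(S_xx·S_yy) = 8472 / √(3323·42840) = 8472 / √142357320 = 8472 / 11931.3587 = 0.7101

0.7101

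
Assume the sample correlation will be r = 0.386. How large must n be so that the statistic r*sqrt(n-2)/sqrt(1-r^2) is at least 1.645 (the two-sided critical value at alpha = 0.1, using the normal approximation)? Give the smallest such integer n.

18

r√(n−2)/√(1−r²) ≥ 1.645  ⇔  n−2 ≥ (1.645)²·(1−r²)/r²
(1−r²)/r² = (1−0.148996)/0.148996 = 5.7116
n ≥ 2 + 2.706025·5.7116 = 2 + 15.4557 = 17.4557
⌈17.4557⌉ = 18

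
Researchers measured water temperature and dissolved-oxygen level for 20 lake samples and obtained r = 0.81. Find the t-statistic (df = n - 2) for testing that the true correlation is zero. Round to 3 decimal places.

5.860

1 − r² = 1 − 0.6561 = 0.3439;  √(1−r²) = 0.586430
√(n−2) = √18 = 4.242641
t = r·√(n−2)/√(1−r²) = 0.81 · 4.242641 / 0.586430 = 5.860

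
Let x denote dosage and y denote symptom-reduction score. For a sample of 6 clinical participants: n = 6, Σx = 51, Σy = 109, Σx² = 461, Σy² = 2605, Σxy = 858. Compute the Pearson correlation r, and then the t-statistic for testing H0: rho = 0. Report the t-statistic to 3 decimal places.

-1.226

Numerator: nΣxy − (Σx)(Σy) = 6·858 − (51)(109) = -411
Denominator: √[(nΣx²−(Σx)²)(nΣy²−(Σy)²)]
  nΣx²−(Σx)² = 6·461 − 2601 = 165;  nΣy²−(Σy)² = 6·2605 − 11881 = 3749
  √(165·3749) = √618585 = 786.5017
r = -411 / 786.5017 = -0.5226
t = r·√(n−2)/√(1−r²) = -0.5226·√4 / √(1−0.273111) = -1.045200 / 0.852578 = -1.226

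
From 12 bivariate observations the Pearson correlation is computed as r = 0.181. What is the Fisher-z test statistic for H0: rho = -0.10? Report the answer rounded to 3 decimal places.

0.850

Fisher z: atanh(0.181) = 0.183016, atanh(-0.10) = -0.100335
z = (z_r − z_0)·√(n−3) = (0.183016 − (-0.100335))·√9 = 0.283351 · 3.000000 = 0.850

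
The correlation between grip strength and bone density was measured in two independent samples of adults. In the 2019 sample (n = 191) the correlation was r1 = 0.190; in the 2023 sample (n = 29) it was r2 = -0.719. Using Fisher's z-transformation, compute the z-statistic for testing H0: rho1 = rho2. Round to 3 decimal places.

z1 = atanh(0.190) = 0.192337,  z2 = atanh(-0.719) = -0.905572
SE = √(1/(n1−3) + 1/(n2−3)) = √(1/188 + 1/26) = √(0.0053191 + 0.0384615) = √0.0437806 = 0.209238
z = (z1 − z2)/SE = (0.192337 − (-0.905572)) / 0.209238 = 1.097909 / 0.209238 = 5.247

5.247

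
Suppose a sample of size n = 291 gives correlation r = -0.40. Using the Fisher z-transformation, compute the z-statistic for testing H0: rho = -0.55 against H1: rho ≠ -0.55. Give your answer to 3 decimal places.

z_r = atanh(-0.40) = -0.423649,  z_0 = atanh(-0.55) = -0.618381
SE = 1/√(n−3) = 1/√288 = 0.058926
z = (z_r − z_0)/SE = (-0.423649 − (-0.618381)) / 0.058926 = 0.194732 / 0.058926 = 3.305

3.305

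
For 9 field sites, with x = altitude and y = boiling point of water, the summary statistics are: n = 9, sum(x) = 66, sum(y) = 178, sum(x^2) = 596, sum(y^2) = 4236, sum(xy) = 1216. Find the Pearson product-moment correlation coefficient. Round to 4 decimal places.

S_xy = nΣxy − ΣxΣy = 9·1216 − 66·178 = 10944 − 11748 = -804
S_xx = nΣx² − (Σx)² = 9·596 − 66² = 5364 − 4356 = 1008
S_yy = nΣy² − (Σy)² = 9·4236 − 178² = 38124 − 31684 = 6440
r = S_xy / √(S_xx·S_yy) = -804 / √(1008·6440) = -804 / √6491520 = -804 / 2547.8461 = -0.3156

-0.3156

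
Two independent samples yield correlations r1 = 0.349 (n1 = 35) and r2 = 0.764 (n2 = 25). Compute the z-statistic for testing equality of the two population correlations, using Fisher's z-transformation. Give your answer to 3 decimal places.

-2.316

Fisher z-transforms: z1 = atanh(0.349) = 0.364305, z2 = atanh(0.764) = 1.005754; difference d = -0.641449
Var(d) = 1/32 + 1/22 = 0.0312500 + 0.0454545 = 0.0767045
z = d/√Var(d) = -0.641449 / √0.0767045 = -0.641449 / 0.276956 = -2.316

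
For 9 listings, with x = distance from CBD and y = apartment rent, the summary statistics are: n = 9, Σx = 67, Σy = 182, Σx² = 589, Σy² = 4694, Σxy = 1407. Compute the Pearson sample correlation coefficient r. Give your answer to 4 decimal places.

Numerator: nΣxy − (Σx)(Σy) = 9·1407 − (67)(182) = 469
Denominator: √[(nΣx²−(Σx)²)(nΣy²−(Σy)²)]
  nΣx²−(Σx)² = 9·589 − 4489 = 812;  nΣy²−(Σy)² = 9·4694 − 33124 = 9122
  √(812·9122) = √7407064 = 2721.5922
r = 469 / 2721.5922 = 0.1723

0.1723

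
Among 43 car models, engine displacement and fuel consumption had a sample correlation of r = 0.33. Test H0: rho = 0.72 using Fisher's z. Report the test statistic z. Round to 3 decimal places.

z_r = atanh(0.33) = 0.342828,  z_0 = atanh(0.72) = 0.907645
SE = 1/√(n−3) = 1/√40 = 0.158114
z = (z_r − z_0)/SE = (0.342828 − 0.907645) / 0.158114 = -0.564817 / 0.158114 = -3.572

-3.572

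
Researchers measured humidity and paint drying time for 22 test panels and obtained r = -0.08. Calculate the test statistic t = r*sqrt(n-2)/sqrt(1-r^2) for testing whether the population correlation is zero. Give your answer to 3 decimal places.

-0.359

1 − r² = 1 − 0.0064 = 0.9936;  √(1−r²) = 0.996795
√(n−2) = √20 = 4.472136
t = r·√(n−2)/√(1−r²) = -0.08 · 4.472136 / 0.996795 = -0.359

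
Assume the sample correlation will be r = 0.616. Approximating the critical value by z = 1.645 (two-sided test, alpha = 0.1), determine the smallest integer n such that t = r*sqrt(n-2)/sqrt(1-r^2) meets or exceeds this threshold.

Need r·√(n−2)/√(1−r²) ≥ 1.645
√(n−2) ≥ 1.645·√(1−0.379456) / 0.616 = 1.645·0.787746 / 0.616 = 2.1036
n−2 ≥ 4.4251  ⇒  n ≥ 6.4251
Smallest integer n = 7

7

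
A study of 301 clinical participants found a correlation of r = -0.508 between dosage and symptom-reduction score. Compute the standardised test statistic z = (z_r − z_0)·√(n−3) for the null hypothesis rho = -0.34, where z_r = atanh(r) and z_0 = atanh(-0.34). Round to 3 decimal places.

-3.555

Fisher z: atanh(-0.508) = -0.560030, atanh(-0.34) = -0.354093
z = (z_r − z_0)·√(n−3) = (-0.560030 − (-0.354093))·√298 = -0.205937 · 17.262677 = -3.555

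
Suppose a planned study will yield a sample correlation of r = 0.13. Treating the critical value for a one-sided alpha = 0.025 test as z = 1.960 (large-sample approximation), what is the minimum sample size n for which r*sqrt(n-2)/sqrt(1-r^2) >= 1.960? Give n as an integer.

Need r·√(n−2)/√(1−r²) ≥ 1.960
√(n−2) ≥ 1.960·√(1−0.0169) / 0.13 = 1.960·0.991514 / 0.13 = 14.9490
n−2 ≥ 223.4726  ⇒  n ≥ 225.4726
Smallest integer n = 226

226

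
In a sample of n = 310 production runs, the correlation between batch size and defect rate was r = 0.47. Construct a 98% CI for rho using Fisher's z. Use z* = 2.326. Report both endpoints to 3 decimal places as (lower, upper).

(0.360, 0.567)

Fisher z: z_r = atanh(r) = ½·ln((1+0.47)/(1−0.47)) = 0.510070
SE(z) = 1/√(n−3) = 1/√307 = 0.057073
98% ⇒ z* = 2.326; margin = 2.326·0.057073 = 0.132752
CI on z-scale: (0.377318, 0.642822)
Back-transform: tanh(0.377318) = 0.360376, tanh(0.642822) = 0.566818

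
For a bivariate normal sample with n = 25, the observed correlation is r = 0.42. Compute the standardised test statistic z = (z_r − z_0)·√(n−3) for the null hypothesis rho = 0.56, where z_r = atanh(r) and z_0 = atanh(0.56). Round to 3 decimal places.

Fisher z: atanh(0.42) = 0.447692, atanh(0.56) = 0.632833
z = (z_r − z_0)·√(n−3) = (0.447692 − 0.632833)·√22 = -0.185141 · 4.690416 = -0.868

-0.868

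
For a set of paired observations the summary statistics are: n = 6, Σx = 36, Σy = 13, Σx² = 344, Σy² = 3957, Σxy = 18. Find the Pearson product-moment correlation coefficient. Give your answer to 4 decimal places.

-0.0846

Numerator: nΣxy − (Σx)(Σy) = 6·18 − (36)(13) = -360
Denominator: √[(nΣx²−(Σx)²)(nΣy²−(Σy)²)]
  nΣx²−(Σx)² = 6·344 − 1296 = 768;  nΣy²−(Σy)² = 6·3957 − 169 = 23573
  √(768·23573) = √18104064 = 4254.8871
r = -360 / 4254.8871 = -0.0846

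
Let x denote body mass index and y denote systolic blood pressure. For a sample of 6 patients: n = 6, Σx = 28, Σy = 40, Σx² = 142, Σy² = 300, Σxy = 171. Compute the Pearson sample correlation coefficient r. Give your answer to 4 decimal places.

-0.8060

S_xy = nΣxy − ΣxΣy = 6·171 − 28·40 = 1026 − 1120 = -94
S_xx = nΣx² − (Σx)² = 6·142 − 28² = 852 − 784 = 68
S_yy = nΣy² − (Σy)² = 6·300 − 40² = 1800 − 1600 = 200
r = S_xy / √(S_xx·S_yy) = -94 / √(68·200) = -94 / √13600 = -94 / 116.6190 = -0.8060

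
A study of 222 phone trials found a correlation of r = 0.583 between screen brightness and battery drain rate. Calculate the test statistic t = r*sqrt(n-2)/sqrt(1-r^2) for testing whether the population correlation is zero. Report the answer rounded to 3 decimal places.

t = r·√(n−2) / √(1−r²) with r = 0.583, n = 222
  = 0.583·√220 / √(1 − 0.339889)
  = 0.583·14.832397 / 0.812472
  = 8.647287 / 0.812472 = 10.643

10.643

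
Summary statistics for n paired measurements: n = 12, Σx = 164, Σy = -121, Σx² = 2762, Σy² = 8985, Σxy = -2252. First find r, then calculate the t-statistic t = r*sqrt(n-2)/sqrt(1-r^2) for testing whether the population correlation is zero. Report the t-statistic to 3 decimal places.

-0.986

S_xy = nΣxy − ΣxΣy = 12·(-2252) − 164·(-121) = -27024 − (-19844) = -7180
S_xx = nΣx² − (Σx)² = 12·2762 − 164² = 33144 − 26896 = 6248
S_yy = nΣy² − (Σy)² = 12·8985 − (-121)² = 107820 − 14641 = 93179
r = S_xy / √(S_xx·S_yy) = -7180 / √(6248·93179) = -7180 / √582182392 = -7180 / 24128.4561 = -0.2976
t = r·√(n−2)/√(1−r²) = -0.2976·√10 / √(1−0.088566) = -0.941094 / 0.954691 = -0.986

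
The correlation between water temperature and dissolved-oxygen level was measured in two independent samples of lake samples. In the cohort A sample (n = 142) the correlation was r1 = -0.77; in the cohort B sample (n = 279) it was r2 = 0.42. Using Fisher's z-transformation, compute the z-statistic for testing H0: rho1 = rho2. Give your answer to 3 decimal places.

z1 = atanh(-0.77) = -1.020328,  z2 = atanh(0.42) = 0.447692
SE = √(1/(n1−3) + 1/(n2−3)) = √(1/139 + 1/276) = √(0.0071942 + 0.0036232) = √0.0108174 = 0.104007
z = (z1 − z2)/SE = (-1.020328 − 0.447692) / 0.104007 = -1.468020 / 0.104007 = -14.115

-14.115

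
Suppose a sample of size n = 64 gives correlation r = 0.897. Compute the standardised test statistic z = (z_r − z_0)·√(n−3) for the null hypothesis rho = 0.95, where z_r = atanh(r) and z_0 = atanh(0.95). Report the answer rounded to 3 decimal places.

-2.930

Fisher z: atanh(0.897) = 1.456650, atanh(0.95) = 1.831781
z = (z_r − z_0)·√(n−3) = (1.456650 − 1.831781)·√61 = -0.375131 · 7.810250 = -2.930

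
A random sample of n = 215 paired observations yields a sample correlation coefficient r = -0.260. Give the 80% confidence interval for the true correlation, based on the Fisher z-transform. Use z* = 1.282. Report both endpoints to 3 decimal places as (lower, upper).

z_r = atanh(-0.260) = -0.266108;  SE = 1/√(n−3) = 1/√212 = 0.068680
z-limits: -0.266108 ± 1.282·0.068680 = -0.266108 ± 0.088048 = [-0.354156, -0.178060]
ρ-limits: (tanh -0.354156, tanh -0.178060) = (-0.340, -0.176)

(-0.340, -0.176)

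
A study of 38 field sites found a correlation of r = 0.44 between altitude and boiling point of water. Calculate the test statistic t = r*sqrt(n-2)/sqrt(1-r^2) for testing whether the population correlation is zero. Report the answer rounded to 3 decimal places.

t = r·√(n−2) / √(1−r²) with r = 0.44, n = 38
  = 0.44·√36 / √(1 − 0.1936)
  = 0.44·6.000000 / 0.897998
  = 2.640000 / 0.897998 = 2.940

2.940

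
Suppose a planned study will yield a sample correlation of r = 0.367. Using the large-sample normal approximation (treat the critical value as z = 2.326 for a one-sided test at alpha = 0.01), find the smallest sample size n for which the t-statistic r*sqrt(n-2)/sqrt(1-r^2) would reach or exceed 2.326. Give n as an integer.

37

Need r·√(n−2)/√(1−r²) ≥ 2.326
√(n−2) ≥ 2.326·√(1−0.134689) / 0.367 = 2.326·0.930221 / 0.367 = 5.8956
n−2 ≥ 34.7581  ⇒  n ≥ 36.7581
Smallest integer n = 37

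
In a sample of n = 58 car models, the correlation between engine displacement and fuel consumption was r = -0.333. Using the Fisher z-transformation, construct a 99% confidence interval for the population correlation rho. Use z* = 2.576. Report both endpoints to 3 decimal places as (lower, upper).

Fisher z: z_r = atanh(r) = ½·ln((1+(-0.333))/(1−(-0.333))) = -0.346199
SE(z) = 1/√(n−3) = 1/√55 = 0.134840
99% ⇒ z* = 2.576; margin = 2.576·0.134840 = 0.347348
CI on z-scale: (-0.693547, 0.001149)
Back-transform: tanh(-0.693547) = -0.600256, tanh(0.001149) = 0.001149

(-0.600, 0.001)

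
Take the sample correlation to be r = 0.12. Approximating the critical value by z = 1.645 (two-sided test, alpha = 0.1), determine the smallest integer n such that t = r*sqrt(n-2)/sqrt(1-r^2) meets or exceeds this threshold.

188

r√(n−2)/√(1−r²) ≥ 1.645  ⇔  n−2 ≥ (1.645)²·(1−r²)/r²
(1−r²)/r² = (1−0.0144)/0.0144 = 68.4444
n ≥ 2 + 2.706025·68.4444 = 2 + 185.2123 = 187.2123
⌈187.2123⌉ = 188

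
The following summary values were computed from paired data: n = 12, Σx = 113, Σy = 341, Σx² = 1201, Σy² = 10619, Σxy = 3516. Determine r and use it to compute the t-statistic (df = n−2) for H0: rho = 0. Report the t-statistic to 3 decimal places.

5.213

S_xy = nΣxy − ΣxΣy = 12·3516 − 113·341 = 42192 − 38533 = 3659
S_xx = nΣx² − (Σx)² = 12·1201 − 113² = 14412 − 12769 = 1643
S_yy = nΣy² − (Σy)² = 12·10619 − 341² = 127428 − 116281 = 11147
r = S_xy / √(S_xx·S_yy) = 3659 / √(1643·11147) = 3659 / √18314521 = 3659 / 4279.5468 = 0.8550
t = r·√(n−2)/√(1−r²) = 0.8550·√10 / √(1−0.731025) = 2.703747 / 0.518628 = 5.213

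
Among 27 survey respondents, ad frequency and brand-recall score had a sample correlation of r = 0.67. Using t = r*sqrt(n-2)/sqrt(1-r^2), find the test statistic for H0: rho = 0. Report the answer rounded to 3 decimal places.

1 − r² = 1 − 0.4489 = 0.5511;  √(1−r²) = 0.742361
√(n−2) = √25 = 5.000000
t = r·√(n−2)/√(1−r²) = 0.67 · 5.000000 / 0.742361 = 4.513

4.513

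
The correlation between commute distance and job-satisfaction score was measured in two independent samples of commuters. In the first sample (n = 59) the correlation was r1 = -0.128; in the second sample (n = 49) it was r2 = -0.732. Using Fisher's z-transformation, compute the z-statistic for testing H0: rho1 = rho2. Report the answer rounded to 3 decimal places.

z1 = atanh(-0.128) = -0.128706,  z2 = atanh(-0.732) = -0.933023
SE = √(1/(n1−3) + 1/(n2−3)) = √(1/56 + 1/46) = √(0.0178571 + 0.0217391) = √0.0395962 = 0.198988
z = (z1 − z2)/SE = (-0.128706 − (-0.933023)) / 0.198988 = 0.804317 / 0.198988 = 4.042

4.042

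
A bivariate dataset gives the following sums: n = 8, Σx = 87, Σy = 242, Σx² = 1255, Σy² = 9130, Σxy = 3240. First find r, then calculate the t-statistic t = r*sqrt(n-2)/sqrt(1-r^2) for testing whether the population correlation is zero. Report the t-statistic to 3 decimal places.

3.428

Numerator: nΣxy − (Σx)(Σy) = 8·3240 − (87)(242) = 4866
Denominator: √[(nΣx²−(Σx)²)(nΣy²−(Σy)²)]
  nΣx²−(Σx)² = 8·1255 − 7569 = 2471;  nΣy²−(Σy)² = 8·9130 − 58564 = 14476
  √(2471·14476) = √35770196 = 5980.8190
r = 4866 / 5980.8190 = 0.8136
t = r·√(n−2)/√(1−r²) = 0.8136·√6 / √(1−0.661945) = 1.992905 / 0.581425 = 3.428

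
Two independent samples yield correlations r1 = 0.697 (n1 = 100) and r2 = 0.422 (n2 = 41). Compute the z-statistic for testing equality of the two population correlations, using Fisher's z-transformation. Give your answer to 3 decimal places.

z1 = atanh(0.697) = 0.861442,  z2 = atanh(0.422) = 0.450123
SE = √(1/(n1−3) + 1/(n2−3)) = √(1/97 + 1/38) = √(0.0103093 + 0.0263158) = √0.0366251 = 0.191377
z = (z1 − z2)/SE = (0.861442 − 0.450123) / 0.191377 = 0.411319 / 0.191377 = 2.149

2.149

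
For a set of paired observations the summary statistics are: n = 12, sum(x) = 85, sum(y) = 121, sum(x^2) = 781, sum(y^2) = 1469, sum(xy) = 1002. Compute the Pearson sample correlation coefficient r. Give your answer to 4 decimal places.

0.6867

S_xy = nΣxy − ΣxΣy = 12·1002 − 85·121 = 12024 − 10285 = 1739
S_xx = nΣx² − (Σx)² = 12·781 − 85² = 9372 − 7225 = 2147
S_yy = nΣy² − (Σy)² = 12·1469 − 121² = 17628 − 14641 = 2987
r = S_xy / √(S_xx·S_yy) = 1739 / √(2147·2987) = 1739 / √6413089 = 1739 / 2532.4077 = 0.6867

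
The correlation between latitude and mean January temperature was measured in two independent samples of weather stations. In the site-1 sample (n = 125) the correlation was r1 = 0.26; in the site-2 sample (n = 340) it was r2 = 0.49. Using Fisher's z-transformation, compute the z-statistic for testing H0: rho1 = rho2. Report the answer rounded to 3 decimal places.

-2.555

z1 = atanh(0.26) = 0.266108,  z2 = atanh(0.49) = 0.536060
SE = √(1/(n1−3) + 1/(n2−3)) = √(1/122 + 1/337) = √(0.0081967 + 0.0029674) = √0.0111641 = 0.105660
z = (z1 − z2)/SE = (0.266108 − 0.536060) / 0.105660 = -0.269952 / 0.105660 = -2.555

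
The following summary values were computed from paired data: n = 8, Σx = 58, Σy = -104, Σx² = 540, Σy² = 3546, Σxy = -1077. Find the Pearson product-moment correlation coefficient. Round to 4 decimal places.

-0.6308

S_xy = nΣxy − ΣxΣy = 8·(-1077) − 58·(-104) = -8616 − (-6032) = -2584
S_xx = nΣx² − (Σx)² = 8·540 − 58² = 4320 − 3364 = 956
S_yy = nΣy² − (Σy)² = 8·3546 − (-104)² = 28368 − 10816 = 17552
r = S_xy / √(S_xx·S_yy) = -2584 / √(956·17552) = -2584 / √16779712 = -2584 / 4096.3047 = -0.6308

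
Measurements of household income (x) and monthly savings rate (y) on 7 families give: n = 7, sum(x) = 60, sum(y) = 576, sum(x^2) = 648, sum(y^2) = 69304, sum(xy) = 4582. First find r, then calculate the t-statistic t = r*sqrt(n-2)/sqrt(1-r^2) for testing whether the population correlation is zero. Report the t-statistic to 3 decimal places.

Numerator: nΣxy − (Σx)(Σy) = 7·4582 − (60)(576) = -2486
Denominator: √[(nΣx²−(Σx)²)(nΣy²−(Σy)²)]
  nΣx²−(Σx)² = 7·648 − 3600 = 936;  nΣy²−(Σy)² = 7·69304 − 331776 = 153352
  √(936·153352) = √143537472 = 11980.7125
r = -2486 / 11980.7125 = -0.2075
t = r·√(n−2)/√(1−r²) = -0.2075·√5 / √(1−0.043056) = -0.463984 / 0.978235 = -0.474

-0.474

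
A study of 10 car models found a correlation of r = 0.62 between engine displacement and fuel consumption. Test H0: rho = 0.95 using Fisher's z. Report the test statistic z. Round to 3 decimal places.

-2.928

Fisher z: atanh(0.62) = 0.725005, atanh(0.95) = 1.831781
z = (z_r − z_0)·√(n−3) = (0.725005 − 1.831781)·√7 = -1.106776 · 2.645751 = -2.928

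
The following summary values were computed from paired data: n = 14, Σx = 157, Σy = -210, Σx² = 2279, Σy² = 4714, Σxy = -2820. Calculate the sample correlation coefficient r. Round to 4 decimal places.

-0.5164

S_xy = nΣxy − ΣxΣy = 14·(-2820) − 157·(-210) = -39480 − (-32970) = -6510
S_xx = nΣx² − (Σx)² = 14·2279 − 157² = 31906 − 24649 = 7257
S_yy = nΣy² − (Σy)² = 14·4714 − (-210)² = 65996 − 44100 = 21896
r = S_xy / √(S_xx·S_yy) = -6510 / √(7257·21896) = -6510 / √158899272 = -6510 / 12605.5255 = -0.5164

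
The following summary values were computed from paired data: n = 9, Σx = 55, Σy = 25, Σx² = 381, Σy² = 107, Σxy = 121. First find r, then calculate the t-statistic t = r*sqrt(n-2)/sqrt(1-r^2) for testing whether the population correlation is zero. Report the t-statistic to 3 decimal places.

-3.234

Numerator: nΣxy − (Σx)(Σy) = 9·121 − (55)(25) = -286
Denominator: √[(nΣx²−(Σx)²)(nΣy²−(Σy)²)]
  nΣx²−(Σx)² = 9·381 − 3025 = 404;  nΣy²−(Σy)² = 9·107 − 625 = 338
  √(404·338) = √136552 = 369.5294
r = -286 / 369.5294 = -0.7740
t = r·√(n−2)/√(1−r²) = -0.7740·√7 / √(1−0.599076) = -2.047812 / 0.633186 = -3.234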